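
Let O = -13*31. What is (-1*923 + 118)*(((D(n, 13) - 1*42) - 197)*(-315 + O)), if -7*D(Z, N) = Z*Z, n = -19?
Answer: -167947380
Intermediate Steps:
O = -403
D(Z, N) = -Z²/7 (D(Z, N) = -Z*Z/7 = -Z²/7)
(-1*923 + 118)*(((D(n, 13) - 1*42) - 197)*(-315 + O)) = (-1*923 + 118)*(((-⅐*(-19)² - 1*42) - 197)*(-315 - 403)) = (-923 + 118)*(((-⅐*361 - 42) - 197)*(-718)) = -805*((-361/7 - 42) - 197)*(-718) = -805*(-655/7 - 197)*(-718) = -(-233910)*(-718) = -805*1460412/7 = -167947380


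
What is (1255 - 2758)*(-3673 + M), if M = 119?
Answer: 5341662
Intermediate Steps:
(1255 - 2758)*(-3673 + M) = (1255 - 2758)*(-3673 + 119) = -1503*(-3554) = 5341662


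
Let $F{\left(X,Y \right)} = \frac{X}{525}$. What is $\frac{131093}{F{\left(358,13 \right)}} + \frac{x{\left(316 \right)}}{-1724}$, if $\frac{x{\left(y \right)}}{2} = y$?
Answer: $\frac{29663012011}{154298} \approx 1.9225 \cdot 10^{5}$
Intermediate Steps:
$F{\left(X,Y \right)} = \frac{X}{525}$ ($F{\left(X,Y \right)} = X \frac{1}{525} = \frac{X}{525}$)
$x{\left(y \right)} = 2 y$
$\frac{131093}{F{\left(358,13 \right)}} + \frac{x{\left(316 \right)}}{-1724} = \frac{131093}{\frac{1}{525} \cdot 358} + \frac{2 \cdot 316}{-1724} = \frac{131093}{\frac{358}{525}} + 632 \left(- \frac{1}{1724}\right) = 131093 \cdot \frac{525}{358} - \frac{158}{431} = \frac{68823825}{358} - \frac{158}{431} = \frac{29663012011}{154298}$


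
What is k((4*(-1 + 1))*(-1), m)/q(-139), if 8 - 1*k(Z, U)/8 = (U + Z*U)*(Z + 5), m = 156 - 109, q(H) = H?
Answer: 1816/139 ≈ 13.065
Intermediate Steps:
m = 47
k(Z, U) = 64 - 8*(5 + Z)*(U + U*Z) (k(Z, U) = 64 - 8*(U + Z*U)*(Z + 5) = 64 - 8*(U + U*Z)*(5 + Z) = 64 - 8*(5 + Z)*(U + U*Z))
k((4*(-1 + 1))*(-1), m)/q(-139) = (64 - 40*47 - 48*47*(4*(-1 + 1))*(-1) - 8*47*((4*(-1 + 1))*(-1))²)/(-139) = (64 - 1880 - 48*47*(4*0)*(-1) - 8*47*((4*0)*(-1))²)*(-1/139) = (64 - 1880 - 48*47*0*(-1) - 8*47*(0*(-1))²)*(-1/139) = (64 - 1880 - 48*47*0 - 8*47*0²)*(-1/139) = (64 - 1880 + 0 - 8*47*0)*(-1/139) = (64 - 1880 + 0 + 0)*(-1/139) = -1816*(-1/139) = 1816/139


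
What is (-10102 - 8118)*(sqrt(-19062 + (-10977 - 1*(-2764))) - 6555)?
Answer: 119432100 - 91100*I*sqrt(1091) ≈ 1.1943e+8 - 3.0091e+6*I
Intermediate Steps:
(-10102 - 8118)*(sqrt(-19062 + (-10977 - 1*(-2764))) - 6555) = -18220*(sqrt(-19062 + (-10977 + 2764)) - 6555) = -18220*(sqrt(-19062 - 8213) - 6555) = -18220*(sqrt(-27275) - 6555) = -18220*(5*I*sqrt(1091) - 6555) = -18220*(-6555 + 5*I*sqrt(1091)) = 119432100 - 91100*I*sqrt(1091)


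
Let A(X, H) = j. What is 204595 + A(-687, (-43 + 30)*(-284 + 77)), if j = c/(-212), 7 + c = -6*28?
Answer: 43374315/212 ≈ 2.0460e+5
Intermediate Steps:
c = -175 (c = -7 - 6*28 = -7 - 168 = -175)
j = 175/212 (j = -175/(-212) = -175*(-1/212) = 175/212 ≈ 0.82547)
A(X, H) = 175/212
204595 + A(-687, (-43 + 30)*(-284 + 77)) = 204595 + 175/212 = 43374315/212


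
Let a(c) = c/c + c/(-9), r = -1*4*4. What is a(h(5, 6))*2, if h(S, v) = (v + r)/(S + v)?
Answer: 218/99 ≈ 2.2020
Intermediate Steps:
r = -16 (r = -4*4 = -16)
h(S, v) = (-16 + v)/(S + v) (h(S, v) = (v - 16)/(S + v) = (-16 + v)/(S + v))
a(c) = 1 - c/9 (a(c) = 1 + c*(-⅑) = 1 - c/9)
a(h(5, 6))*2 = (1 - (-16 + 6)/(9*(5 + 6)))*2 = (1 - (-10)/(9*11))*2 = (1 - (-10)/99)*2 = (1 - ⅑*(-10/11))*2 = (1 + 10/99)*2 = (109/99)*2 = 218/99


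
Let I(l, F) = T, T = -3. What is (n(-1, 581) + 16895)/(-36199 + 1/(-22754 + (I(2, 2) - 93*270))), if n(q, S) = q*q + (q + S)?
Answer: -418261846/866368767 ≈ -0.48278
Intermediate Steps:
I(l, F) = -3
n(q, S) = S + q + q² (n(q, S) = q² + (S + q) = S + q + q²)
(n(-1, 581) + 16895)/(-36199 + 1/(-22754 + (I(2, 2) - 93*270))) = ((581 - 1 + (-1)²) + 16895)/(-36199 + 1/(-22754 + (-3 - 93*270))) = ((581 - 1 + 1) + 16895)/(-36199 + 1/(-22754 + (-3 - 25110))) = (581 + 16895)/(-36199 + 1/(-22754 - 25113)) = 17476/(-36199 + 1/(-47867)) = 17476/(-36199 - 1/47867) = 17476/(-1732737534/47867) = 17476*(-47867/1732737534) = -418261846/866368767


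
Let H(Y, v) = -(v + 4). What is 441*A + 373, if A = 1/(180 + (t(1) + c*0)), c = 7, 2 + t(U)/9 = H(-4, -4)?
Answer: 6763/18 ≈ 375.72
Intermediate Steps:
H(Y, v) = -4 - v (H(Y, v) = -(4 + v) = -4 - v)
t(U) = -18 (t(U) = -18 + 9*(-4 - 1*(-4)) = -18 + 9*(-4 + 4) = -18 + 9*0 = -18 + 0 = -18)
A = 1/162 (A = 1/(180 + (-18 + 7*0)) = 1/(180 + (-18 + 0)) = 1/(180 - 18) = 1/162 ≈ 0.0061728)
441*A + 373 = 441*(1/162) + 373 = 49/18 + 373 = 6763/18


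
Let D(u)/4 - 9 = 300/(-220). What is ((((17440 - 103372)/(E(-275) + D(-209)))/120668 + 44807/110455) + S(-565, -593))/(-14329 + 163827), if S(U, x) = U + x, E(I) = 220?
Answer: -10630511903817331/1372878485418600680 ≈ -0.0077432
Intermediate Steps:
D(u) = 336/11 (D(u) = 36 + 4*(300/(-220)) = 36 + 4*(300*(-1/220)) = 36 + 4*(-15/11) = 36 - 60/11 = 336/11)
((((17440 - 103372)/(E(-275) + D(-209)))/120668 + 44807/110455) + S(-565, -593))/(-14329 + 163827) = ((((17440 - 103372)/(220 + 336/11))/120668 + 44807/110455) + (-565 - 593))/(-14329 + 163827) = ((-85932/2756/11*(1/120668) + 44807*(1/110455)) - 1158)/149498 = ((-85932*11/2756*(1/120668) + 44807/110455) - 1158)*(1/149498) = ((-236313/689*1/120668 + 44807/110455) - 1158)*(1/149498) = ((-236313/83140252 + 44807/110455) - 1158)*(1/149498) = (3699163318949/9183256534660 - 1158)*(1/149498) = -10630511903817331/9183256534660*1/149498 = -10630511903817331/1372878485418600680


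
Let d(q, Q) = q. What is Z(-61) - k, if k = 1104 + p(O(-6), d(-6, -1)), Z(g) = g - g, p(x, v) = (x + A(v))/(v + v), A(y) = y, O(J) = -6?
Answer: -1105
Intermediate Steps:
p(x, v) = (v + x)/(2*v) (p(x, v) = (x + v)/(v + v) = (v + x)/((2*v)) = (v + x)*(1/(2*v)) = (v + x)/(2*v))
Z(g) = 0
k = 1105 (k = 1104 + (1/2)*(-6 - 6)/(-6) = 1104 + (1/2)*(-1/6)*(-12) = 1104 + 1 = 1105)
Z(-61) - k = 0 - 1*1105 = 0 - 1105 = -1105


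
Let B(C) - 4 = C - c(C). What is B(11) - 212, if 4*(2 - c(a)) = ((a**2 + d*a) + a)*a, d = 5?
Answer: 1261/4 ≈ 315.25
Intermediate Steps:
c(a) = 2 - a*(a**2 + 6*a)/4 (c(a) = 2 - ((a**2 + 5*a) + a)*a/4 = 2 - (a**2 + 6*a)*a/4 = 2 - a*(a**2 + 6*a)/4)
B(C) = 2 + C + C**3/4 + 3*C**2/2 (B(C) = 4 + (C - (2 - 3*C**2/2 - C**3/4)) = 4 + (C + (-2 + C**3/4 + 3*C**2/2)) = 4 + (-2 + C + C**3/4 + 3*C**2/2) = 2 + C + C**3/4 + 3*C**2/2)
B(11) - 212 = (2 + 11 + (1/4)*11**3 + (3/2)*11**2) - 212 = (2 + 11 + (1/4)*1331 + (3/2)*121) - 212 = (2 + 11 + 1331/4 + 363/2) - 212 = 2109/4 - 212 = 1261/4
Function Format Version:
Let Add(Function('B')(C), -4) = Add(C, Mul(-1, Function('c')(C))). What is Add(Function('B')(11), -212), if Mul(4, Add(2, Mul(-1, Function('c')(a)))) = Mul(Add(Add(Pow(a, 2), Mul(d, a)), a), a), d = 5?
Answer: Rational(1261, 4) ≈ 315.25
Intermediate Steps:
Function('c')(a) = Add(2, Mul(Rational(-1, 4), a, Add(Pow(a, 2), Mul(6, a)))) (Function('c')(a) = Add(2, Mul(Rational(-1, 4), Mul(Add(Add(Pow(a, 2), Mul(5, a)), a), a))) = Add(2, Mul(Rational(-1, 4), Mul(Add(Pow(a, 2), Mul(6, a)), a))) = Add(2, Mul(Rational(-1, 4), Mul(a, Add(Pow(a, 2), Mul(6, a))))) = Add(2, Mul(Rational(-1, 4), a, Add(Pow(a, 2), Mul(6, a)))))
Function('B')(C) = Add(2, C, Mul(Rational(1, 4), Pow(C, 3)), Mul(Rational(3, 2), Pow(C, 2))) (Function('B')(C) = Add(4, Add(C, Mul(-1, Add(2, Mul(Rational(-3, 2), Pow(C, 2)), Mul(Rational(-1, 4), Pow(C, 3)))))) = Add(4, Add(C, Add(-2, Mul(Rational(1, 4), Pow(C, 3)), Mul(Rational(3, 2), Pow(C, 2))))) = Add(4, Add(-2, C, Mul(Rational(1, 4), Pow(C, 3)), Mul(Rational(3, 2), Pow(C, 2)))) = Add(2, C, Mul(Rational(1, 4), Pow(C, 3)), Mul(Rational(3, 2), Pow(C, 2))))
Add(Function('B')(11), -212) = Add(Add(2, 11, Mul(Rational(1, 4), Pow(11, 3)), Mul(Rational(3, 2), Pow(11, 2))), -212) = Add(Add(2, 11, Mul(Rational(1, 4), 1331), Mul(Rational(3, 2), 121)), -212) = Add(Add(2, 11, Rational(1331, 4), Rational(363, 2)), -212) = Add(Rational(2109, 4), -212) = Rational(1261, 4)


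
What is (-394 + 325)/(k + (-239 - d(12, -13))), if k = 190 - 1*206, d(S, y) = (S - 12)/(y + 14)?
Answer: 23/85 ≈ 0.27059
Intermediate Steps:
d(S, y) = (-12 + S)/(14 + y)
k = -16 (k = 190 - 206 = -16)
(-394 + 325)/(k + (-239 - d(12, -13))) = (-394 + 325)/(-16 + (-239 - (-12 + 12)/(14 - 13))) = -69/(-16 + (-239 - 0/1)) = -69/(-16 + (-239 - 0)) = -69/(-16 + (-239 - 1*0)) = -69/(-16 + (-239 + 0)) = -69/(-16 - 239) = -69/(-255) = -69*(-1/255) = 23/85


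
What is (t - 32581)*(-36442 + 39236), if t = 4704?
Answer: -77888338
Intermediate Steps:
(t - 32581)*(-36442 + 39236) = (4704 - 32581)*(-36442 + 39236) = -27877*2794 = -77888338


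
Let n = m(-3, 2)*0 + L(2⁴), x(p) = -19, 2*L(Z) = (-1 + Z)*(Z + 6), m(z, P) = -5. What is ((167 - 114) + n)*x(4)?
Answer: -4142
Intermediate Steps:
L(Z) = (-1 + Z)*(6 + Z)/2 (L(Z) = ((-1 + Z)*(Z + 6))/2 = ((-1 + Z)*(6 + Z))/2 = (-1 + Z)*(6 + Z)/2)
n = 165 (n = -5*0 + (-3 + (2⁴)²/2 + (5/2)*2⁴) = 0 + (-3 + (½)*16² + (5/2)*16) = 0 + (-3 + (½)*256 + 40) = 0 + (-3 + 128 + 40) = 0 + 165 = 165)
((167 - 114) + n)*x(4) = ((167 - 114) + 165)*(-19) = (53 + 165)*(-19) = 218*(-19) = -4142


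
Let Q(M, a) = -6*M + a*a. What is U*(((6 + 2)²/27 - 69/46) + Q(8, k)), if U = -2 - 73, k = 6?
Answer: 15025/18 ≈ 834.72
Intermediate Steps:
Q(M, a) = a² - 6*M (Q(M, a) = -6*M + a² = a² - 6*M)
U = -75
U*(((6 + 2)²/27 - 69/46) + Q(8, k)) = -75*(((6 + 2)²/27 - 69/46) + (6² - 6*8)) = -75*((8²*(1/27) - 69*1/46) + (36 - 48)) = -75*((64*(1/27) - 3/2) - 12) = -75*((64/27 - 3/2) - 12) = -75*(47/54 - 12) = -75*(-601/54) = 15025/18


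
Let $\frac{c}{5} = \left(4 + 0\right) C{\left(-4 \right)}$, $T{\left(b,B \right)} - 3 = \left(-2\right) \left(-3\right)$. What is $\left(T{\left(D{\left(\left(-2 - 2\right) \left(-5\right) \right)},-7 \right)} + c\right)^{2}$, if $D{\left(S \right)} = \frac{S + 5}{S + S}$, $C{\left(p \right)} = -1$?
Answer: $121$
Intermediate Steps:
$D{\left(S \right)} = \frac{5 + S}{2 S}$
$T{\left(b,B \right)} = 9$ ($T{\left(b,B \right)} = 3 - -6 = 3 + 6 = 9$)
$c = -20$ ($c = 5 \left(4 + 0\right) \left(-1\right) = 5 \cdot 4 \left(-1\right) = 5 \left(-4\right) = -20$)
$\left(T{\left(D{\left(\left(-2 - 2\right) \left(-5\right) \right)},-7 \right)} + c\right)^{2} = \left(9 - 20\right)^{2} = \left(-11\right)^{2} = 121$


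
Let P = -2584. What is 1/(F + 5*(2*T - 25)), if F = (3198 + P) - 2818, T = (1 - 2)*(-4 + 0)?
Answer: -1/2289 ≈ -0.00043687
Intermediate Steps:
T = 4 (T = -1*(-4) = 4)
F = -2204 (F = (3198 - 2584) - 2818 = 614 - 2818 = -2204)
1/(F + 5*(2*T - 25)) = 1/(-2204 + 5*(2*4 - 25)) = 1/(-2204 + 5*(8 - 25)) = 1/(-2204 + 5*(-17)) = 1/(-2204 - 85) = 1/(-2289) = -1/2289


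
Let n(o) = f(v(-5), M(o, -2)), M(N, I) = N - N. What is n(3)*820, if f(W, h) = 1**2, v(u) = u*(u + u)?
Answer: 820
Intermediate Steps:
M(N, I) = 0
v(u) = 2*u**2 (v(u) = u*(2*u) = 2*u**2)
f(W, h) = 1
n(o) = 1
n(3)*820 = 1*820 = 820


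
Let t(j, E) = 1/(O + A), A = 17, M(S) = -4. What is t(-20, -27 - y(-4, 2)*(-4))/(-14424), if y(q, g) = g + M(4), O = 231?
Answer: -1/3577152 ≈ -2.7955e-7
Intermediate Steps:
y(q, g) = -4 + g (y(q, g) = g - 4 = -4 + g)
t(j, E) = 1/248 (t(j, E) = 1/(231 + 17) = 1/248)
t(-20, -27 - y(-4, 2)*(-4))/(-14424) = (1/248)/(-14424) = (1/248)*(-1/14424) = -1/3577152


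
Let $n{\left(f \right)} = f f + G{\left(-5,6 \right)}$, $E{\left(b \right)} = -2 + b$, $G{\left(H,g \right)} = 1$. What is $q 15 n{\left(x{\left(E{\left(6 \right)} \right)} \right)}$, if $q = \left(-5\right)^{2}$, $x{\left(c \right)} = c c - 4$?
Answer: $54375$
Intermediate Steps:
$x{\left(c \right)} = -4 + c^{2}$ ($x{\left(c \right)} = c^{2} - 4 = -4 + c^{2}$)
$q = 25$
$n{\left(f \right)} = 1 + f^{2}$ ($n{\left(f \right)} = f f + 1 = f^{2} + 1 = 1 + f^{2}$)
$q 15 n{\left(x{\left(E{\left(6 \right)} \right)} \right)} = 25 \cdot 15 \left(1 + \left(-4 + \left(-2 + 6\right)^{2}\right)^{2}\right) = 375 \left(1 + \left(-4 + 4^{2}\right)^{2}\right) = 375 \left(1 + \left(-4 + 16\right)^{2}\right) = 375 \left(1 + 12^{2}\right) = 375 \left(1 + 144\right) = 375 \cdot 145 = 54375$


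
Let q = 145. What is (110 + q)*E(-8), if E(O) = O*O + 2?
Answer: 16830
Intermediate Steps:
E(O) = 2 + O**2 (E(O) = O**2 + 2 = 2 + O**2)
(110 + q)*E(-8) = (110 + 145)*(2 + (-8)**2) = 255*(2 + 64) = 255*66 = 16830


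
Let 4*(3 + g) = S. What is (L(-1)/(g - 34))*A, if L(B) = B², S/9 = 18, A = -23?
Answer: -46/7 ≈ -6.5714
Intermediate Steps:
S = 162 (S = 9*18 = 162)
g = 75/2 (g = -3 + (¼)*162 = -3 + 81/2 = 75/2 ≈ 37.500)
(L(-1)/(g - 34))*A = ((-1)²/(75/2 - 34))*(-23) = (1/(7/2))*(-23) = ((2/7)*1)*(-23) = (2/7)*(-23) = -46/7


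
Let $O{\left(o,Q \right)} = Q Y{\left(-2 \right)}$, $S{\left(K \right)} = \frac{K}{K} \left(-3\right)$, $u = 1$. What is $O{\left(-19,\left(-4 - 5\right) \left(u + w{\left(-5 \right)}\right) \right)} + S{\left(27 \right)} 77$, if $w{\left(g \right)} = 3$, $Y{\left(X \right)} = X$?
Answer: $-159$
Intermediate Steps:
$S{\left(K \right)} = -3$ ($S{\left(K \right)} = 1 \left(-3\right) = -3$)
$O{\left(o,Q \right)} = - 2 Q$ ($O{\left(o,Q \right)} = Q \left(-2\right) = - 2 Q$)
$O{\left(-19,\left(-4 - 5\right) \left(u + w{\left(-5 \right)}\right) \right)} + S{\left(27 \right)} 77 = - 2 \left(-4 - 5\right) \left(1 + 3\right) - 231 = - 2 \left(\left(-9\right) 4\right) - 231 = \left(-2\right) \left(-36\right) - 231 = 72 - 231 = -159$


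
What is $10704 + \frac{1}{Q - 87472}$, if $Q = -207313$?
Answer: $\frac{3155378639}{294785} \approx 10704.0$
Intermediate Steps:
$10704 + \frac{1}{Q - 87472} = 10704 + \frac{1}{-207313 - 87472} = 10704 + \frac{1}{-294785} = 10704 - \frac{1}{294785} = \frac{3155378639}{294785}$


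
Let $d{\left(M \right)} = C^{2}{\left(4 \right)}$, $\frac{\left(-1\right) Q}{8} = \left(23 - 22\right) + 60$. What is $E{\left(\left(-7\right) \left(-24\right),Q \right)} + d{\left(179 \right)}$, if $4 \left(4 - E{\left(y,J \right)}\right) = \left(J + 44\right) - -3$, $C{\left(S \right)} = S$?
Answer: $\frac{521}{4} \approx 130.25$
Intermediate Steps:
$Q = -488$ ($Q = - 8 \left(\left(23 - 22\right) + 60\right) = - 8 \left(1 + 60\right) = \left(-8\right) 61 = -488$)
$d{\left(M \right)} = 16$ ($d{\left(M \right)} = 4^{2} = 16$)
$E{\left(y,J \right)} = - \frac{31}{4} - \frac{J}{4}$ ($E{\left(y,J \right)} = 4 - \frac{\left(J + 44\right) - -3}{4} = 4 - \frac{\left(44 + J\right) + 3}{4} = 4 - \frac{47 + J}{4} = 4 - \left(\frac{47}{4} + \frac{J}{4}\right) = - \frac{31}{4} - \frac{J}{4}$)
$E{\left(\left(-7\right) \left(-24\right),Q \right)} + d{\left(179 \right)} = \left(- \frac{31}{4} - -122\right) + 16 = \left(- \frac{31}{4} + 122\right) + 16 = \frac{457}{4} + 16 = \frac{521}{4}$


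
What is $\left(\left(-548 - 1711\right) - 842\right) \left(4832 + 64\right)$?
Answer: $-15182496$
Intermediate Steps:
$\left(\left(-548 - 1711\right) - 842\right) \left(4832 + 64\right) = \left(\left(-548 - 1711\right) - 842\right) 4896 = \left(-2259 - 842\right) 4896 = \left(-3101\right) 4896 = -15182496$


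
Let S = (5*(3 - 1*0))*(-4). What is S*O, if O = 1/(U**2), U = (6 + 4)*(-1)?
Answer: -3/5 ≈ -0.60000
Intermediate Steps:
U = -10 (U = 10*(-1) = -10)
S = -60 (S = (5*(3 + 0))*(-4) = (5*3)*(-4) = 15*(-4) = -60)
O = 1/100 (O = 1/((-10)**2) = 1/100 ≈ 0.010000)
S*O = -60*1/100 = -3/5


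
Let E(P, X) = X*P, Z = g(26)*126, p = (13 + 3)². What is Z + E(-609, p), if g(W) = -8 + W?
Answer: -153636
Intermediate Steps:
p = 256 (p = 16² = 256)
Z = 2268 (Z = (-8 + 26)*126 = 18*126 = 2268)
E(P, X) = P*X
Z + E(-609, p) = 2268 - 609*256 = 2268 - 155904 = -153636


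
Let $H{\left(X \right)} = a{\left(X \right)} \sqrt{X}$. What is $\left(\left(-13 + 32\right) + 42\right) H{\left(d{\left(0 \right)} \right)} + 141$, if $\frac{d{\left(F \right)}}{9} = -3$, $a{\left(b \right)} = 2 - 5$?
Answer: $141 - 549 i \sqrt{3} \approx 141.0 - 950.9 i$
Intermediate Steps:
$a{\left(b \right)} = -3$ ($a{\left(b \right)} = 2 - 5 = -3$)
$d{\left(F \right)} = -27$ ($d{\left(F \right)} = 9 \left(-3\right) = -27$)
$H{\left(X \right)} = - 3 \sqrt{X}$
$\left(\left(-13 + 32\right) + 42\right) H{\left(d{\left(0 \right)} \right)} + 141 = \left(\left(-13 + 32\right) + 42\right) \left(- 3 \sqrt{-27}\right) + 141 = \left(19 + 42\right) \left(- 3 \cdot 3 i \sqrt{3}\right) + 141 = 61 \left(- 9 i \sqrt{3}\right) + 141 = - 549 i \sqrt{3} + 141 = 141 - 549 i \sqrt{3}$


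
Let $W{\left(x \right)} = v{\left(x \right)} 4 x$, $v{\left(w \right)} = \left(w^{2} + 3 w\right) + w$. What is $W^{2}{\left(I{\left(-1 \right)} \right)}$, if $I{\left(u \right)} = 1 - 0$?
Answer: $400$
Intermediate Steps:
$v{\left(w \right)} = w^{2} + 4 w$
$I{\left(u \right)} = 1$ ($I{\left(u \right)} = 1 + 0 = 1$)
$W{\left(x \right)} = 4 x^{2} \left(4 + x\right)$ ($W{\left(x \right)} = x \left(4 + x\right) 4 x = 4 x \left(4 + x\right) x = 4 x^{2} \left(4 + x\right)$)
$W^{2}{\left(I{\left(-1 \right)} \right)} = \left(4 \cdot 1^{2} \left(4 + 1\right)\right)^{2} = \left(4 \cdot 1 \cdot 5\right)^{2} = 20^{2} = 400$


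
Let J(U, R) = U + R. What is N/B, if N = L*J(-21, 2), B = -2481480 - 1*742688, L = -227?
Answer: -4313/3224168 ≈ -0.0013377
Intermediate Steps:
B = -3224168 (B = -2481480 - 742688 = -3224168)
J(U, R) = R + U
N = 4313 (N = -227*(2 - 21) = -227*(-19) = 4313)
N/B = 4313/(-3224168) = 4313*(-1/3224168) = -4313/3224168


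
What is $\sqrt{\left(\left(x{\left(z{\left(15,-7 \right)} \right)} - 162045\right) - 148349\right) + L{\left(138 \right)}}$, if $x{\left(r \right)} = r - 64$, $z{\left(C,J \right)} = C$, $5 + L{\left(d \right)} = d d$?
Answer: $2 i \sqrt{72851} \approx 539.82 i$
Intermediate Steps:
$L{\left(d \right)} = -5 + d^{2}$ ($L{\left(d \right)} = -5 + d d = -5 + d^{2}$)
$x{\left(r \right)} = -64 + r$
$\sqrt{\left(\left(x{\left(z{\left(15,-7 \right)} \right)} - 162045\right) - 148349\right) + L{\left(138 \right)}} = \sqrt{\left(\left(\left(-64 + 15\right) - 162045\right) - 148349\right) - \left(5 - 138^{2}\right)} = \sqrt{\left(\left(-49 - 162045\right) - 148349\right) + \left(-5 + 19044\right)} = \sqrt{\left(-162094 - 148349\right) + 19039} = \sqrt{-310443 + 19039} = \sqrt{-291404} = 2 i \sqrt{72851}$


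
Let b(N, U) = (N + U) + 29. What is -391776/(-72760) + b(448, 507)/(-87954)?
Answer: 6695224/1246015 ≈ 5.3733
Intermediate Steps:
b(N, U) = 29 + N + U
-391776/(-72760) + b(448, 507)/(-87954) = -391776/(-72760) + (29 + 448 + 507)/(-87954) = -391776*(-1/72760) + 984*(-1/87954) = 48972/9095 - 164/14659 = 6695224/1246015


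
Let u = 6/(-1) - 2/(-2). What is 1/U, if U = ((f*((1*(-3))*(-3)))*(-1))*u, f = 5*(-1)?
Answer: -1/225 ≈ -0.0044444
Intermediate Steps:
f = -5
u = -5 (u = 6*(-1) - 2*(-1/2) = -6 + 1 = -5)
U = -225 (U = (-5*1*(-3)*(-3)*(-1))*(-5) = (-(-15)*(-3)*(-1))*(-5) = (-5*9*(-1))*(-5) = -45*(-1)*(-5) = 45*(-5) = -225)
1/U = 1/(-225) = -1/225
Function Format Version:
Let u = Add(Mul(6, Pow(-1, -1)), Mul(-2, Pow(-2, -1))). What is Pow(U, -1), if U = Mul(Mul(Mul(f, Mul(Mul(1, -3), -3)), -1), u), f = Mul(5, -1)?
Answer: Rational(-1, 225) ≈ -0.0044444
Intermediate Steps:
f = -5
u = -5 (u = Add(Mul(6, -1), Mul(-2, Rational(-1, 2))) = Add(-6, 1) = -5)
U = -225 (U = Mul(Mul(Mul(-5, Mul(Mul(1, -3), -3)), -1), -5) = Mul(Mul(Mul(-5, Mul(-3, -3)), -1), -5) = Mul(Mul(Mul(-5, 9), -1), -5) = Mul(Mul(-45, -1), -5) = Mul(45, -5) = -225)
Pow(U, -1) = Pow(-225, -1) = Rational(-1, 225)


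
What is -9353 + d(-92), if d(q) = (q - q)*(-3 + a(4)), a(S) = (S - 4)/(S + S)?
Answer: -9353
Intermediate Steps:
a(S) = (-4 + S)/(2*S) (a(S) = (-4 + S)/((2*S)) = (-4 + S)*(1/(2*S)) = (-4 + S)/(2*S))
d(q) = 0 (d(q) = (q - q)*(-3 + (1/2)*(-4 + 4)/4) = 0*(-3 + (1/2)*(1/4)*0) = 0*(-3 + 0) = 0*(-3) = 0)
-9353 + d(-92) = -9353 + 0 = -9353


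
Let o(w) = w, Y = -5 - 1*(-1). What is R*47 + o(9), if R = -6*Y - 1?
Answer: 1090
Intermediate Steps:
Y = -4 (Y = -5 + 1 = -4)
R = 23 (R = -6*(-4) - 1 = 24 - 1 = 23)
R*47 + o(9) = 23*47 + 9 = 1081 + 9 = 1090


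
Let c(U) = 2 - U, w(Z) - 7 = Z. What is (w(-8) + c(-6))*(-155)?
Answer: -1085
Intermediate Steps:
w(Z) = 7 + Z
(w(-8) + c(-6))*(-155) = ((7 - 8) + (2 - 1*(-6)))*(-155) = (-1 + (2 + 6))*(-155) = (-1 + 8)*(-155) = 7*(-155) = -1085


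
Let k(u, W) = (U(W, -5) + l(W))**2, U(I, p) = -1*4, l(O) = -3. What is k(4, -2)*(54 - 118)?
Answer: -3136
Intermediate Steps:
U(I, p) = -4
k(u, W) = 49 (k(u, W) = (-4 - 3)**2 = (-7)**2 = 49)
k(4, -2)*(54 - 118) = 49*(54 - 118) = 49*(-64) = -3136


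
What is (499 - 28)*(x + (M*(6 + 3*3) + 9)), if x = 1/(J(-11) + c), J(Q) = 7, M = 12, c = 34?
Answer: 3650250/41 ≈ 89031.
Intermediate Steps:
x = 1/41 (x = 1/(7 + 34) = 1/41 ≈ 0.024390)
(499 - 28)*(x + (M*(6 + 3*3) + 9)) = (499 - 28)*(1/41 + (12*(6 + 3*3) + 9)) = 471*(1/41 + (12*(6 + 9) + 9)) = 471*(1/41 + (12*15 + 9)) = 471*(1/41 + (180 + 9)) = 471*(1/41 + 189) = 471*(7750/41) = 3650250/41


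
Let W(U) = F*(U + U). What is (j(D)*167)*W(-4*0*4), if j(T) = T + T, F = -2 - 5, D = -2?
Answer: 0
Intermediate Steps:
F = -7
W(U) = -14*U (W(U) = -7*(U + U) = -14*U)
j(T) = 2*T
(j(D)*167)*W(-4*0*4) = ((2*(-2))*167)*(-14*(-4*0)*4) = (-4*167)*(-0*4) = -(-9352)*0 = -668*0 = 0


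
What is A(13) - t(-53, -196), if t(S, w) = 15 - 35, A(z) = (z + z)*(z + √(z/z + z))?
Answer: 358 + 26*√14 ≈ 455.28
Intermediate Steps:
A(z) = 2*z*(z + √(1 + z)) (A(z) = (2*z)*(z + √(1 + z)) = 2*z*(z + √(1 + z)))
t(S, w) = -20
A(13) - t(-53, -196) = 2*13*(13 + √(1 + 13)) - 1*(-20) = 2*13*(13 + √14) + 20 = (338 + 26*√14) + 20 = 358 + 26*√14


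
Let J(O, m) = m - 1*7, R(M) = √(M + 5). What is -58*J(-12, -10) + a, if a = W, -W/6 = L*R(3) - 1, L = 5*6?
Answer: 992 - 360*√2 ≈ 482.88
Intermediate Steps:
L = 30
R(M) = √(5 + M)
J(O, m) = -7 + m (J(O, m) = m - 7 = -7 + m)
W = 6 - 360*√2 (W = -6*(30*√(5 + 3) - 1) = -6*(30*√8 - 1) = -6*(30*(2*√2) - 1) = -6*(60*√2 - 1) = -6*(-1 + 60*√2) = 6 - 360*√2 ≈ -503.12)
a = 6 - 360*√2 ≈ -503.12
-58*J(-12, -10) + a = -58*(-7 - 10) + (6 - 360*√2) = -58*(-17) + (6 - 360*√2) = 986 + (6 - 360*√2) = 992 - 360*√2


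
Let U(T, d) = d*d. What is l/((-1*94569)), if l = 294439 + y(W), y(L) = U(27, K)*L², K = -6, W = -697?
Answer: -17783563/94569 ≈ -188.05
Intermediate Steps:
U(T, d) = d²
y(L) = 36*L² (y(L) = (-6)²*L² = 36*L²)
l = 17783563 (l = 294439 + 36*(-697)² = 294439 + 36*485809 = 294439 + 17489124 = 17783563)
l/((-1*94569)) = 17783563/((-1*94569)) = 17783563/(-94569) = 17783563*(-1/94569) = -17783563/94569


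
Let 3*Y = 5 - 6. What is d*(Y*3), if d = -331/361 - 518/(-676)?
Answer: 18379/122018 ≈ 0.15063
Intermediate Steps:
d = -18379/122018 (d = -331*1/361 - 518*(-1/676) = -331/361 + 259/338 = -18379/122018 ≈ -0.15063)
Y = -⅓ (Y = (5 - 6)/3 = (⅓)*(-1) = -⅓ ≈ -0.33333)
d*(Y*3) = -(-18379)*3/366054 = -18379/122018*(-1) = 18379/122018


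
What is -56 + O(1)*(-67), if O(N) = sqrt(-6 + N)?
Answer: -56 - 67*I*sqrt(5) ≈ -56.0 - 149.82*I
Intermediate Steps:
-56 + O(1)*(-67) = -56 + sqrt(-6 + 1)*(-67) = -56 + sqrt(-5)*(-67) = -56 + (I*sqrt(5))*(-67) = -56 - 67*I*sqrt(5)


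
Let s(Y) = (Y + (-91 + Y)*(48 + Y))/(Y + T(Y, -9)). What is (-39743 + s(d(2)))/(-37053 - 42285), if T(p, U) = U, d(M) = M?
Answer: 91251/185122 ≈ 0.49292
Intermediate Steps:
s(Y) = (Y + (-91 + Y)*(48 + Y))/(-9 + Y) (s(Y) = (Y + (-91 + Y)*(48 + Y))/(Y - 9) = (Y + (-91 + Y)*(48 + Y))/(-9 + Y))
(-39743 + s(d(2)))/(-37053 - 42285) = (-39743 + (-4368 + 2² - 42*2)/(-9 + 2))/(-37053 - 42285) = (-39743 + (-4368 + 4 - 84)/(-7))/(-79338) = (-39743 - ⅐*(-4448))*(-1/79338) = (-39743 + 4448/7)*(-1/79338) = -273753/7*(-1/79338) = 91251/185122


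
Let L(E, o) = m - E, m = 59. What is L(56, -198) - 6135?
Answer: -6132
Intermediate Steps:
L(E, o) = 59 - E
L(56, -198) - 6135 = (59 - 1*56) - 6135 = (59 - 56) - 6135 = 3 - 6135 = -6132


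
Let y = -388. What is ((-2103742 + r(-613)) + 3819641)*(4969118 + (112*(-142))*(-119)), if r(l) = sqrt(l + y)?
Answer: 11773973872906 + 6861694*I*sqrt(1001) ≈ 1.1774e+13 + 2.1709e+8*I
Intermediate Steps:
r(l) = sqrt(-388 + l) (r(l) = sqrt(l - 388) = sqrt(-388 + l))
((-2103742 + r(-613)) + 3819641)*(4969118 + (112*(-142))*(-119)) = ((-2103742 + sqrt(-388 - 613)) + 3819641)*(4969118 + (112*(-142))*(-119)) = ((-2103742 + sqrt(-1001)) + 3819641)*(4969118 - 15904*(-119)) = ((-2103742 + I*sqrt(1001)) + 3819641)*(4969118 + 1892576) = (1715899 + I*sqrt(1001))*6861694 = 11773973872906 + 6861694*I*sqrt(1001)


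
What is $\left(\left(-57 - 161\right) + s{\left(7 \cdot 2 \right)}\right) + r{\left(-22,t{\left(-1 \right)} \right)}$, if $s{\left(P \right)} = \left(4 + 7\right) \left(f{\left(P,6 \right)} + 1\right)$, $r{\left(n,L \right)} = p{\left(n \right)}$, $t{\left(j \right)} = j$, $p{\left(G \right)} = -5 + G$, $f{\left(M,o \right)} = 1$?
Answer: $-223$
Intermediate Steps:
$r{\left(n,L \right)} = -5 + n$
$s{\left(P \right)} = 22$ ($s{\left(P \right)} = \left(4 + 7\right) \left(1 + 1\right) = 11 \cdot 2 = 22$)
$\left(\left(-57 - 161\right) + s{\left(7 \cdot 2 \right)}\right) + r{\left(-22,t{\left(-1 \right)} \right)} = \left(\left(-57 - 161\right) + 22\right) - 27 = \left(-218 + 22\right) - 27 = -196 - 27 = -223$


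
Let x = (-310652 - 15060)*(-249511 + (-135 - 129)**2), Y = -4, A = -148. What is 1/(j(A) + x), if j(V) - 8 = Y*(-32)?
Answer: 1/58567903416 ≈ 1.7074e-11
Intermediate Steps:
x = 58567903280 (x = -325712*(-249511 + (-264)**2) = -325712*(-249511 + 69696) = -325712*(-179815) = 58567903280)
j(V) = 136 (j(V) = 8 - 4*(-32) = 8 + 128 = 136)
1/(j(A) + x) = 1/(136 + 58567903280) = 1/58567903416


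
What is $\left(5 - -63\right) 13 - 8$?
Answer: $876$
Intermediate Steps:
$\left(5 - -63\right) 13 - 8 = \left(5 + 63\right) 13 - 8 = 68 \cdot 13 - 8 = 884 - 8 = 876$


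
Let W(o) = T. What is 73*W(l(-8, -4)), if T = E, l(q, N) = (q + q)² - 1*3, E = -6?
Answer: -438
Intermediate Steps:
l(q, N) = -3 + 4*q² (l(q, N) = (2*q)² - 3 = 4*q² - 3 = -3 + 4*q²)
T = -6
W(o) = -6
73*W(l(-8, -4)) = 73*(-6) = -438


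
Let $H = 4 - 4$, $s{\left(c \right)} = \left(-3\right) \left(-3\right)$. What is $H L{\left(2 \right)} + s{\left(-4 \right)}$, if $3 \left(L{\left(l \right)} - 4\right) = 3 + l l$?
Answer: $9$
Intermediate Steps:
$s{\left(c \right)} = 9$
$L{\left(l \right)} = 5 + \frac{l^{2}}{3}$ ($L{\left(l \right)} = 4 + \frac{3 + l l}{3} = 4 + \frac{3 + l^{2}}{3} = 4 + \left(1 + \frac{l^{2}}{3}\right) = 5 + \frac{l^{2}}{3}$)
$H = 0$ ($H = 4 - 4 = 0$)
$H L{\left(2 \right)} + s{\left(-4 \right)} = 0 \left(5 + \frac{2^{2}}{3}\right) + 9 = 0 \left(5 + \frac{1}{3} \cdot 4\right) + 9 = 0 \left(5 + \frac{4}{3}\right) + 9 = 0 \cdot \frac{19}{3} + 9 = 0 + 9 = 9$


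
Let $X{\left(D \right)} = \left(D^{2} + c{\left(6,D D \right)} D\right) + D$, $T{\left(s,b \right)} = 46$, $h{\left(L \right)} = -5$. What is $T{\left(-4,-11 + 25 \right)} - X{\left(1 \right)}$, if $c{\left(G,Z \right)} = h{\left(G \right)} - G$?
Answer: $55$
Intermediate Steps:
$c{\left(G,Z \right)} = -5 - G$
$X{\left(D \right)} = D^{2} - 10 D$ ($X{\left(D \right)} = \left(D^{2} + \left(-5 - 6\right) D\right) + D = \left(D^{2} - 11 D\right) + D = D^{2} - 10 D$)
$T{\left(-4,-11 + 25 \right)} - X{\left(1 \right)} = 46 - 1 \left(-10 + 1\right) = 46 - 1 \left(-9\right) = 46 - -9 = 46 + 9 = 55$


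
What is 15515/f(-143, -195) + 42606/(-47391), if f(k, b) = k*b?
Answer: -30186463/88099869 ≈ -0.34264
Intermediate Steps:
f(k, b) = b*k
15515/f(-143, -195) + 42606/(-47391) = 15515/((-195*(-143))) + 42606/(-47391) = 15515/27885 + 42606*(-1/47391) = 15515*(1/27885) - 14202/15797 = 3103/5577 - 14202/15797 = -30186463/88099869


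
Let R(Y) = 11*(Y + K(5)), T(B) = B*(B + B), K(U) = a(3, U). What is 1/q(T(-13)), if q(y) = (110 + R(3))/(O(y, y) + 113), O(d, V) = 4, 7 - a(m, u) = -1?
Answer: 39/77 ≈ 0.50649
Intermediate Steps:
a(m, u) = 8 (a(m, u) = 7 - 1*(-1) = 7 + 1 = 8)
K(U) = 8
T(B) = 2*B² (T(B) = B*(2*B) = 2*B²)
R(Y) = 88 + 11*Y (R(Y) = 11*(Y + 8) = 11*(8 + Y) = 88 + 11*Y)
q(y) = 77/39 (q(y) = (110 + (88 + 11*3))/(4 + 113) = (110 + (88 + 33))/117 = (110 + 121)*(1/117) = 231*(1/117) = 77/39)
1/q(T(-13)) = 1/(77/39) = 39/77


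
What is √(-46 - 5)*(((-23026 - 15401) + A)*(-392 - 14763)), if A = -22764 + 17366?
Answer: 664167875*I*√51 ≈ 4.7431e+9*I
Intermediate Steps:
A = -5398
√(-46 - 5)*(((-23026 - 15401) + A)*(-392 - 14763)) = √(-46 - 5)*(((-23026 - 15401) - 5398)*(-392 - 14763)) = √(-51)*((-38427 - 5398)*(-15155)) = (I*√51)*(-43825*(-15155)) = (I*√51)*664167875 = 664167875*I*√51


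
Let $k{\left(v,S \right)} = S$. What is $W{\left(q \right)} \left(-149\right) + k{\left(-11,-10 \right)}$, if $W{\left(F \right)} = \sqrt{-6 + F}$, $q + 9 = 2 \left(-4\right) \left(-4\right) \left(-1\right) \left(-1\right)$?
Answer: $-10 - 149 \sqrt{17} \approx -624.34$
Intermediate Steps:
$q = 23$ ($q = -9 + 2 \left(-4\right) \left(-4\right) \left(-1\right) \left(-1\right) = -9 + 2 \cdot 16 \left(-1\right) \left(-1\right) = -9 + 2 \left(-16\right) \left(-1\right) = -9 - -32 = -9 + 32 = 23$)
$W{\left(q \right)} \left(-149\right) + k{\left(-11,-10 \right)} = \sqrt{-6 + 23} \left(-149\right) - 10 = \sqrt{17} \left(-149\right) - 10 = - 149 \sqrt{17} - 10 = -10 - 149 \sqrt{17}$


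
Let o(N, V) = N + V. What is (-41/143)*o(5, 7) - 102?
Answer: -15078/143 ≈ -105.44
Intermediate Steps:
(-41/143)*o(5, 7) - 102 = (-41/143)*(5 + 7) - 102 = -41*1/143*12 - 102 = -41/143*12 - 102 = -492/143 - 102 = -15078/143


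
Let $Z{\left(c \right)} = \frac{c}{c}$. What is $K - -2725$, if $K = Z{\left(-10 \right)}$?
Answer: $2726$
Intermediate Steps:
$Z{\left(c \right)} = 1$
$K = 1$
$K - -2725 = 1 - -2725 = 1 + 2725 = 2726$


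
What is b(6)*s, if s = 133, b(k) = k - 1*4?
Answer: 266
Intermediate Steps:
b(k) = -4 + k (b(k) = k - 4 = -4 + k)
b(6)*s = (-4 + 6)*133 = 2*133 = 266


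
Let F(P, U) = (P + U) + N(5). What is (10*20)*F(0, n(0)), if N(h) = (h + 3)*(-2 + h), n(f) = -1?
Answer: 4600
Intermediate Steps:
N(h) = (-2 + h)*(3 + h) (N(h) = (3 + h)*(-2 + h) = (-2 + h)*(3 + h))
F(P, U) = 24 + P + U (F(P, U) = (P + U) + (-6 + 5 + 5²) = (P + U) + (-6 + 5 + 25) = (P + U) + 24 = 24 + P + U)
(10*20)*F(0, n(0)) = (10*20)*(24 + 0 - 1) = 200*23 = 4600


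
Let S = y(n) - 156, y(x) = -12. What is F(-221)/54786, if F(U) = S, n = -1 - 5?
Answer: -28/9131 ≈ -0.0030665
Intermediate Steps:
n = -6
S = -168 (S = -12 - 156 = -168)
F(U) = -168
F(-221)/54786 = -168/54786 = -168*1/54786 = -28/9131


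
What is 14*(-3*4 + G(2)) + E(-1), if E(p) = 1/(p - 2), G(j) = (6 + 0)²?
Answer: 1007/3 ≈ 335.67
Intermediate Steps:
G(j) = 36 (G(j) = 6² = 36)
E(p) = 1/(-2 + p)
14*(-3*4 + G(2)) + E(-1) = 14*(-3*4 + 36) + 1/(-2 - 1) = 14*(-12 + 36) + 1/(-3) = 14*24 - ⅓ = 336 - ⅓ = 1007/3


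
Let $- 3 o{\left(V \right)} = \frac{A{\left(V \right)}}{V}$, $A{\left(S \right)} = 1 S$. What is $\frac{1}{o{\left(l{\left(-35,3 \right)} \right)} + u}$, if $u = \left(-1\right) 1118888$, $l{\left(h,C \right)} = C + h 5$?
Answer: $- \frac{3}{3356665} \approx -8.9374 \cdot 10^{-7}$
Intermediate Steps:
$l{\left(h,C \right)} = C + 5 h$
$u = -1118888$
$A{\left(S \right)} = S$
$o{\left(V \right)} = - \frac{1}{3}$ ($o{\left(V \right)} = - \frac{V \frac{1}{V}}{3} = \left(- \frac{1}{3}\right) 1 = - \frac{1}{3}$)
$\frac{1}{o{\left(l{\left(-35,3 \right)} \right)} + u} = \frac{1}{- \frac{1}{3} - 1118888} = \frac{1}{- \frac{3356665}{3}} = - \frac{3}{3356665}$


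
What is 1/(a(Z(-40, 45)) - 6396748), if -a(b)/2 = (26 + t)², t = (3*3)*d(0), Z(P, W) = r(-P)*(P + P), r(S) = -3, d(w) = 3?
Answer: -1/6402366 ≈ -1.5619e-7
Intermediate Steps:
Z(P, W) = -6*P (Z(P, W) = -3*(P + P) = -6*P)
t = 27 (t = (3*3)*3 = 9*3 = 27)
a(b) = -5618 (a(b) = -2*(26 + 27)² = -2*53² = -2*2809 = -5618)
1/(a(Z(-40, 45)) - 6396748) = 1/(-5618 - 6396748) = 1/(-6402366) = -1/6402366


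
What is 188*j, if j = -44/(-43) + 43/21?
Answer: 521324/903 ≈ 577.32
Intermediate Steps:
j = 2773/903 (j = -44*(-1/43) + 43*(1/21) = 44/43 + 43/21 = 2773/903 ≈ 3.0709)
188*j = 188*(2773/903) = 521324/903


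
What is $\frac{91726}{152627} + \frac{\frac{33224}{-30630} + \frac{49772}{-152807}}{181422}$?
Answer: $\frac{19471842247063105066}{32400489625717781385} \approx 0.60097$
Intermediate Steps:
$\frac{91726}{152627} + \frac{\frac{33224}{-30630} + \frac{49772}{-152807}}{181422} = 91726 \cdot \frac{1}{152627} + \left(33224 \left(- \frac{1}{30630}\right) + 49772 \left(- \frac{1}{152807}\right)\right) \frac{1}{181422} = \frac{91726}{152627} + \left(- \frac{16612}{15315} - \frac{49772}{152807}\right) \frac{1}{181422} = \frac{91726}{152627} - \frac{1650344032}{212285438524755} = \frac{19471842247063105066}{32400489625717781385}$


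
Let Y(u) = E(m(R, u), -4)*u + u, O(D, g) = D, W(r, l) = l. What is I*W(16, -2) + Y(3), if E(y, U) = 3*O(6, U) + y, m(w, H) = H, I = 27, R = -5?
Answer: 12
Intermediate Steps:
E(y, U) = 18 + y (E(y, U) = 3*6 + y = 18 + y)
Y(u) = u + u*(18 + u) (Y(u) = (18 + u)*u + u = u*(18 + u) + u = u + u*(18 + u))
I*W(16, -2) + Y(3) = 27*(-2) + 3*(19 + 3) = -54 + 3*22 = -54 + 66 = 12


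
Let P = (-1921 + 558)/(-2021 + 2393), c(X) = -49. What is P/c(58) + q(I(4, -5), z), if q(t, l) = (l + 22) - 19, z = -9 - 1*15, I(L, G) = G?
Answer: -381425/18228 ≈ -20.925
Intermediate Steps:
z = -24 (z = -9 - 15 = -24)
q(t, l) = 3 + l (q(t, l) = (22 + l) - 19 = 3 + l)
P = -1363/372 ≈ -3.6640
P/c(58) + q(I(4, -5), z) = -1363/372/(-49) + (3 - 24) = -1363/372*(-1/49) - 21 = 1363/18228 - 21 = -381425/18228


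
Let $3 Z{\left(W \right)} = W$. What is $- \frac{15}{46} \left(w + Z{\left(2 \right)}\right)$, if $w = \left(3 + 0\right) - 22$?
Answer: $\frac{275}{46} \approx 5.9783$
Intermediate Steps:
$Z{\left(W \right)} = \frac{W}{3}$
$w = -19$ ($w = 3 - 22 = -19$)
$- \frac{15}{46} \left(w + Z{\left(2 \right)}\right) = - \frac{15}{46} \left(-19 + \frac{1}{3} \cdot 2\right) = \left(-15\right) \frac{1}{46} \left(-19 + \frac{2}{3}\right) = \left(- \frac{15}{46}\right) \left(- \frac{55}{3}\right) = \frac{275}{46}$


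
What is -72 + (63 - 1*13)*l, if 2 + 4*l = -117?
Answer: -3119/2 ≈ -1559.5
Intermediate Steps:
l = -119/4 (l = -½ + (¼)*(-117) = -½ - 117/4 = -119/4 ≈ -29.750)
-72 + (63 - 1*13)*l = -72 + (63 - 1*13)*(-119/4) = -72 + (63 - 13)*(-119/4) = -72 + 50*(-119/4) = -72 - 2975/2 = -3119/2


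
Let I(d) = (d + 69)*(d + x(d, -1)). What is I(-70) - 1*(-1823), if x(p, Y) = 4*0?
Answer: 1893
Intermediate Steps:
x(p, Y) = 0
I(d) = d*(69 + d) (I(d) = (d + 69)*(d + 0) = (69 + d)*d = d*(69 + d))
I(-70) - 1*(-1823) = -70*(69 - 70) - 1*(-1823) = -70*(-1) + 1823 = 70 + 1823 = 1893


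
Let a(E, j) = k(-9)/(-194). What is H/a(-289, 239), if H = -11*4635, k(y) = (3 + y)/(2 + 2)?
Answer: -6594060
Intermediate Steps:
k(y) = ¾ + y/4 (k(y) = (3 + y)/4 = (3 + y)*(¼) = ¾ + y/4)
a(E, j) = 3/388 (a(E, j) = (¾ + (¼)*(-9))/(-194) = (¾ - 9/4)*(-1/194) = -3/2*(-1/194) = 3/388)
H = -50985
H/a(-289, 239) = -50985/3/388 = -50985*388/3 = -6594060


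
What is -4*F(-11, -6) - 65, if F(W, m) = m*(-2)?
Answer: -113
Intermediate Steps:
F(W, m) = -2*m
-4*F(-11, -6) - 65 = -(-8)*(-6) - 65 = -4*12 - 65 = -48 - 65 = -113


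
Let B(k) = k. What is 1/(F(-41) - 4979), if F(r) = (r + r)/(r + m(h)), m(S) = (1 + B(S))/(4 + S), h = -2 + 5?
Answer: -283/1408483 ≈ -0.00020093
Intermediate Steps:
h = 3
m(S) = (1 + S)/(4 + S)
F(r) = 2*r/(4/7 + r) (F(r) = (r + r)/(r + (1 + 3)/(4 + 3)) = (2*r)/(r + 4/7) = (2*r)/(4/7 + r) = 2*r/(4/7 + r))
1/(F(-41) - 4979) = 1/(14*(-41)/(4 + 7*(-41)) - 4979) = 1/(14*(-41)/(4 - 287) - 4979) = 1/(14*(-41)/(-283) - 4979) = 1/(14*(-41)*(-1/283) - 4979) = 1/(574/283 - 4979) = 1/(-1408483/283) = -283/1408483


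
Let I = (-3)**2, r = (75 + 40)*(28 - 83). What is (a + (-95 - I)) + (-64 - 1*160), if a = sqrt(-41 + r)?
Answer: -328 + I*sqrt(6366) ≈ -328.0 + 79.787*I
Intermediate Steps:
r = -6325 (r = 115*(-55) = -6325)
a = I*sqrt(6366) (a = sqrt(-41 - 6325) = sqrt(-6366) = I*sqrt(6366) ≈ 79.787*I)
I = 9
(a + (-95 - I)) + (-64 - 1*160) = (I*sqrt(6366) + (-95 - 1*9)) + (-64 - 1*160) = (I*sqrt(6366) + (-95 - 9)) + (-64 - 160) = (I*sqrt(6366) - 104) - 224 = (-104 + I*sqrt(6366)) - 224 = -328 + I*sqrt(6366)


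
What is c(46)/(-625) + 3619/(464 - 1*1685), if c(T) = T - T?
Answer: -329/111 ≈ -2.9640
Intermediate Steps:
c(T) = 0
c(46)/(-625) + 3619/(464 - 1*1685) = 0/(-625) + 3619/(464 - 1*1685) = 0*(-1/625) + 3619/(464 - 1685) = 0 + 3619/(-1221) = 0 + 3619*(-1/1221) = 0 - 329/111 = -329/111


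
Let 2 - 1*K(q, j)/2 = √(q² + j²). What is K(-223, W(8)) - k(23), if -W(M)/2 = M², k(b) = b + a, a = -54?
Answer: 35 - 2*√66113 ≈ -479.25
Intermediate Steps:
k(b) = -54 + b (k(b) = b - 54 = -54 + b)
W(M) = -2*M²
K(q, j) = 4 - 2*√(j² + q²) (K(q, j) = 4 - 2*√(q² + j²) = 4 - 2*√(j² + q²))
K(-223, W(8)) - k(23) = (4 - 2*√((-2*8²)² + (-223)²)) - (-54 + 23) = (4 - 2*√((-2*64)² + 49729)) - 1*(-31) = (4 - 2*√((-128)² + 49729)) + 31 = (4 - 2*√(16384 + 49729)) + 31 = (4 - 2*√66113) + 31 = 35 - 2*√66113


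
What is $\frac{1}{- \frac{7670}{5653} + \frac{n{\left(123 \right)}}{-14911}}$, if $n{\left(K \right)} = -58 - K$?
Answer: $- \frac{84291883}{113344177} \approx -0.74368$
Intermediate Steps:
$\frac{1}{- \frac{7670}{5653} + \frac{n{\left(123 \right)}}{-14911}} = \frac{1}{- \frac{7670}{5653} + \frac{-58 - 123}{-14911}} = \frac{1}{\left(-7670\right) \frac{1}{5653} + \left(-58 - 123\right) \left(- \frac{1}{14911}\right)} = \frac{1}{- \frac{7670}{5653} - - \frac{181}{14911}} = \frac{1}{- \frac{7670}{5653} + \frac{181}{14911}} = \frac{1}{- \frac{113344177}{84291883}} = - \frac{84291883}{113344177}$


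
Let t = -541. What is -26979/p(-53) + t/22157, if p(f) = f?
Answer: 597745030/1174321 ≈ 509.01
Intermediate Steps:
-26979/p(-53) + t/22157 = -26979/(-53) - 541/22157 = -26979*(-1/53) - 541*1/22157 = 26979/53 - 541/22157 = 597745030/1174321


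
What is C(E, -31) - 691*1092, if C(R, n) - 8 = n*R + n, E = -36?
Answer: -753479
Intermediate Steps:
C(R, n) = 8 + n + R*n (C(R, n) = 8 + (n*R + n) = 8 + (R*n + n) = 8 + (n + R*n) = 8 + n + R*n)
C(E, -31) - 691*1092 = (8 - 31 - 36*(-31)) - 691*1092 = (8 - 31 + 1116) - 754572 = 1093 - 754572 = -753479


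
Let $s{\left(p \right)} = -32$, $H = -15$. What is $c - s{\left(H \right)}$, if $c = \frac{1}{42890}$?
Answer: $\frac{1372481}{42890} \approx 32.0$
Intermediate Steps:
$c = \frac{1}{42890} \approx 2.3315 \cdot 10^{-5}$
$c - s{\left(H \right)} = \frac{1}{42890} - -32 = \frac{1}{42890} + 32 = \frac{1372481}{42890}$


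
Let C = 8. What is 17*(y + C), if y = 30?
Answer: 646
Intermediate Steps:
17*(y + C) = 17*(30 + 8) = 17*38 = 646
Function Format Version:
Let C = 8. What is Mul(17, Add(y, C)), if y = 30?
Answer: 646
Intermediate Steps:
Mul(17, Add(y, C)) = Mul(17, Add(30, 8)) = Mul(17, 38) = 646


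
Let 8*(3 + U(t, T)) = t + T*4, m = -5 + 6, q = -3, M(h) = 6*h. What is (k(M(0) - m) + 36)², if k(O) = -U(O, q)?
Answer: 105625/64 ≈ 1650.4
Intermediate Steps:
m = 1
U(t, T) = -3 + T/2 + t/8 (U(t, T) = -3 + (t + T*4)/8 = -3 + (t + 4*T)/8 = -3 + (T/2 + t/8) = -3 + T/2 + t/8)
k(O) = 9/2 - O/8 (k(O) = -(-3 + (½)*(-3) + O/8) = -(-3 - 3/2 + O/8) = -(-9/2 + O/8) = 9/2 - O/8)
(k(M(0) - m) + 36)² = ((9/2 - (6*0 - 1*1)/8) + 36)² = ((9/2 - (0 - 1)/8) + 36)² = ((9/2 - ⅛*(-1)) + 36)² = ((9/2 + ⅛) + 36)² = (37/8 + 36)² = (325/8)² = 105625/64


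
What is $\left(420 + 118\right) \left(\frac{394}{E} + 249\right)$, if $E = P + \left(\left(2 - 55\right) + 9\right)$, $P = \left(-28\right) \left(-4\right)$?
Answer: $\frac{2330347}{17} \approx 1.3708 \cdot 10^{5}$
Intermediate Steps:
$P = 112$
$E = 68$ ($E = 112 + \left(\left(2 - 55\right) + 9\right) = 112 + \left(-53 + 9\right) = 112 - 44 = 68$)
$\left(420 + 118\right) \left(\frac{394}{E} + 249\right) = \left(420 + 118\right) \left(\frac{394}{68} + 249\right) = 538 \left(394 \cdot \frac{1}{68} + 249\right) = 538 \left(\frac{197}{34} + 249\right) = 538 \cdot \frac{8663}{34} = \frac{2330347}{17}$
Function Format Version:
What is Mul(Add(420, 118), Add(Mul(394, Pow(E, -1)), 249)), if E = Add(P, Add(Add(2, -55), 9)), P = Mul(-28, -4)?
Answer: Rational(2330347, 17) ≈ 1.3708e+5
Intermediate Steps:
P = 112
E = 68 (E = Add(112, Add(Add(2, -55), 9)) = Add(112, Add(-53, 9)) = Add(112, -44) = 68)
Mul(Add(420, 118), Add(Mul(394, Pow(E, -1)), 249)) = Mul(Add(420, 118), Add(Mul(394, Pow(68, -1)), 249)) = Mul(538, Add(Mul(394, Rational(1, 68)), 249)) = Mul(538, Add(Rational(197, 34), 249)) = Mul(538, Rational(8663, 34)) = Rational(2330347, 17)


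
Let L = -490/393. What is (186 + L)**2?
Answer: 5271921664/154449 ≈ 34134.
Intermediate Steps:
L = -490/393 (L = -490*1/393 = -490/393 ≈ -1.2468)
(186 + L)**2 = (186 - 490/393)**2 = (72608/393)**2 = 5271921664/154449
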